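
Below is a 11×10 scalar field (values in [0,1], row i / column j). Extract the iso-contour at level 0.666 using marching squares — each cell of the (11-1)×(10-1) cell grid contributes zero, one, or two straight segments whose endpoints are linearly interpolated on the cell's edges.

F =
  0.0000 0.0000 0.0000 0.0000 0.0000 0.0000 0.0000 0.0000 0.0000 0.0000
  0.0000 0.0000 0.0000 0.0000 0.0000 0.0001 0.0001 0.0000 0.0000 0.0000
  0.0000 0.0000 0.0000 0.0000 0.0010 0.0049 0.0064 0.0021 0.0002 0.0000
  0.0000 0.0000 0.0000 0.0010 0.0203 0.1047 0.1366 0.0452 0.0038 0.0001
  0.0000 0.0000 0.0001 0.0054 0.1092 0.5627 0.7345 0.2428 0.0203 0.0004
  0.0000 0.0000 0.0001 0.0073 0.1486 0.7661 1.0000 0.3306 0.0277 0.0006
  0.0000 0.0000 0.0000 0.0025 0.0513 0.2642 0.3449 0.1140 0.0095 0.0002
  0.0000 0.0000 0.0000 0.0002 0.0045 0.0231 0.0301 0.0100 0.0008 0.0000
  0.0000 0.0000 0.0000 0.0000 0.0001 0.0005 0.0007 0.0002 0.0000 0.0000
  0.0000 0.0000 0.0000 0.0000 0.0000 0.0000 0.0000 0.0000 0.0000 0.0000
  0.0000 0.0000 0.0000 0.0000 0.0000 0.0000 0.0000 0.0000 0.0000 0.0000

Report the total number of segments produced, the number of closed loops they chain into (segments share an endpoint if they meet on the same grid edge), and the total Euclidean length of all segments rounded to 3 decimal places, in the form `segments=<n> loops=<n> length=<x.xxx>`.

cell (3,5): code 0100 → (3.885,6.000)–(4.000,5.601)
cell (3,6): code 1000 → (4.000,6.139)–(3.885,6.000)
cell (4,4): code 0100 → (4.508,5.000)–(5.000,4.838)
cell (4,5): code 1110 → (4.000,5.601)–(4.508,5.000)
cell (4,6): code 1001 → (5.000,6.499)–(4.000,6.139)
cell (5,4): code 0010 → (5.000,4.838)–(5.199,5.000)
cell (5,5): code 0011 → (5.199,5.000)–(5.510,6.000)
cell (5,6): code 0001 → (5.510,6.000)–(5.000,6.499)
total: 8 segments, chained into 1 closed loop(s), length Σ = 4.980586

segments=8 loops=1 length=4.981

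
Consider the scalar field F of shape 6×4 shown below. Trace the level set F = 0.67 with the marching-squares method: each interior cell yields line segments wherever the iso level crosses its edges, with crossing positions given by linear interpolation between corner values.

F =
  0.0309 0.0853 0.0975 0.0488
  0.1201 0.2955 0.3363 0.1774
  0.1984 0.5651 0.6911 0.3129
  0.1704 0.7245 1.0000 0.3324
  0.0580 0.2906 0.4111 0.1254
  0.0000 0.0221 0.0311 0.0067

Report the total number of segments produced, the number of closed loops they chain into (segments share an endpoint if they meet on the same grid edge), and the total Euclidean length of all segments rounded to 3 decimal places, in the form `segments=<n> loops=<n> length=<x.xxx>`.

cell (1,1): code 0100 → (1.941,2.000)–(2.000,1.833)
cell (1,2): code 1000 → (2.000,2.056)–(1.941,2.000)
cell (2,0): code 0100 → (2.658,1.000)–(3.000,0.902)
cell (2,1): code 1110 → (2.000,1.833)–(2.658,1.000)
cell (2,2): code 1001 → (3.000,2.494)–(2.000,2.056)
cell (3,0): code 0010 → (3.000,0.902)–(3.126,1.000)
cell (3,1): code 0011 → (3.126,1.000)–(3.560,2.000)
cell (3,2): code 0001 → (3.560,2.000)–(3.000,2.494)
total: 8 segments, chained into 1 closed loop(s), length Σ = 4.765360

segments=8 loops=1 length=4.765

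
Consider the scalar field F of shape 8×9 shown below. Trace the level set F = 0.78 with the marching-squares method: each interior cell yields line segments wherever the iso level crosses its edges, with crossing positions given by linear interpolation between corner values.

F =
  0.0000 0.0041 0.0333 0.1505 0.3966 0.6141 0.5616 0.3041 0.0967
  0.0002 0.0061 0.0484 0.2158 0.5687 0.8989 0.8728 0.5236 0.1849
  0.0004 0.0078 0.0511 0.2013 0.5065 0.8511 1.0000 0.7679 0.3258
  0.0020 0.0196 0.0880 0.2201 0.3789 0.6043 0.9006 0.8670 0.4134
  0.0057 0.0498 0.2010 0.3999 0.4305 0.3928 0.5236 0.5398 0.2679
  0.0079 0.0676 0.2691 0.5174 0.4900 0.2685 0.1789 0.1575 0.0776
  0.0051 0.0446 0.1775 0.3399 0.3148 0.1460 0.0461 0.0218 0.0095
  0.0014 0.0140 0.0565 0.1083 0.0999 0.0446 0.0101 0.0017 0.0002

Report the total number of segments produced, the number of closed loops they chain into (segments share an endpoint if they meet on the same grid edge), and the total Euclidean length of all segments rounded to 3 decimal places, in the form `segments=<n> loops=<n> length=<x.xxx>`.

segments=12 loops=1 length=8.339

cell (0,4): code 0100 → (0.583,5.000)–(1.000,4.640)
cell (0,5): code 1100 → (0.702,6.000)–(0.583,5.000)
cell (0,6): code 1000 → (1.000,6.266)–(0.702,6.000)
cell (1,4): code 0110 → (1.000,4.640)–(2.000,4.794)
cell (1,6): code 1001 → (2.000,6.948)–(1.000,6.266)
cell (2,4): code 0010 → (2.000,4.794)–(2.288,5.000)
cell (2,5): code 0111 → (2.288,5.000)–(3.000,5.593)
cell (2,6): code 1101 → (2.122,7.000)–(2.000,6.948)
cell (2,7): code 1000 → (3.000,7.192)–(2.122,7.000)
cell (3,5): code 0010 → (3.000,5.593)–(3.320,6.000)
cell (3,6): code 0011 → (3.320,6.000)–(3.266,7.000)
cell (3,7): code 0001 → (3.266,7.000)–(3.000,7.192)
total: 12 segments, chained into 1 closed loop(s), length Σ = 8.339322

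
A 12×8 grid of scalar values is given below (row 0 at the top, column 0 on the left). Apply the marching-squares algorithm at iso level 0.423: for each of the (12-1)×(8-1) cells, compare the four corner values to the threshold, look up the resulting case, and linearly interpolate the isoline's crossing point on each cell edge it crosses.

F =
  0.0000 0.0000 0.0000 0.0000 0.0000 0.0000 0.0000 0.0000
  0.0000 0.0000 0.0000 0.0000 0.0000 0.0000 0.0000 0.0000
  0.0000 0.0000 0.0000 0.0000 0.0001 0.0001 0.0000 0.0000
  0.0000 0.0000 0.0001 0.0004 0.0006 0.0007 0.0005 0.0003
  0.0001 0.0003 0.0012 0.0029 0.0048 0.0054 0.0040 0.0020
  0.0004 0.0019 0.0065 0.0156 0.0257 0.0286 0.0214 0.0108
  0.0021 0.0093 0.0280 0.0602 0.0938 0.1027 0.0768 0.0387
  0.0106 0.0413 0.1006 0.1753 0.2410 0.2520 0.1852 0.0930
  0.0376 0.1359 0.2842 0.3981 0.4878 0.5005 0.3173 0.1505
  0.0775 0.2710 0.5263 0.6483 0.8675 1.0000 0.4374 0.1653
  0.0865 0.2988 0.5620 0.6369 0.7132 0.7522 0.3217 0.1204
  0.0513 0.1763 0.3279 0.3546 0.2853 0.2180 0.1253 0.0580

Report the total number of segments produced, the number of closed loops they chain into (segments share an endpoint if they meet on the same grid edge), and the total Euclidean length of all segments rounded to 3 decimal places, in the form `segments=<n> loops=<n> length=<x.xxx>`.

segments=16 loops=1 length=12.313

cell (7,3): code 0100 → (7.737,4.000)–(8.000,3.278)
cell (7,4): code 1100 → (7.688,5.000)–(7.737,4.000)
cell (7,5): code 1000 → (8.000,5.423)–(7.688,5.000)
cell (8,1): code 0100 → (8.573,2.000)–(9.000,1.595)
cell (8,2): code 1100 → (8.100,3.000)–(8.573,2.000)
cell (8,3): code 1110 → (8.000,3.278)–(8.100,3.000)
cell (8,5): code 1101 → (8.880,6.000)–(8.000,5.423)
cell (8,6): code 1000 → (9.000,6.053)–(8.880,6.000)
cell (9,1): code 0110 → (9.000,1.595)–(10.000,1.472)
cell (9,5): code 1011 → (10.000,5.765)–(9.124,6.000)
cell (9,6): code 0001 → (9.124,6.000)–(9.000,6.053)
cell (10,1): code 0010 → (10.000,1.472)–(10.594,2.000)
cell (10,2): code 0011 → (10.594,2.000)–(10.758,3.000)
cell (10,3): code 0011 → (10.758,3.000)–(10.678,4.000)
cell (10,4): code 0011 → (10.678,4.000)–(10.616,5.000)
cell (10,5): code 0001 → (10.616,5.000)–(10.000,5.765)
total: 16 segments, chained into 1 closed loop(s), length Σ = 12.312947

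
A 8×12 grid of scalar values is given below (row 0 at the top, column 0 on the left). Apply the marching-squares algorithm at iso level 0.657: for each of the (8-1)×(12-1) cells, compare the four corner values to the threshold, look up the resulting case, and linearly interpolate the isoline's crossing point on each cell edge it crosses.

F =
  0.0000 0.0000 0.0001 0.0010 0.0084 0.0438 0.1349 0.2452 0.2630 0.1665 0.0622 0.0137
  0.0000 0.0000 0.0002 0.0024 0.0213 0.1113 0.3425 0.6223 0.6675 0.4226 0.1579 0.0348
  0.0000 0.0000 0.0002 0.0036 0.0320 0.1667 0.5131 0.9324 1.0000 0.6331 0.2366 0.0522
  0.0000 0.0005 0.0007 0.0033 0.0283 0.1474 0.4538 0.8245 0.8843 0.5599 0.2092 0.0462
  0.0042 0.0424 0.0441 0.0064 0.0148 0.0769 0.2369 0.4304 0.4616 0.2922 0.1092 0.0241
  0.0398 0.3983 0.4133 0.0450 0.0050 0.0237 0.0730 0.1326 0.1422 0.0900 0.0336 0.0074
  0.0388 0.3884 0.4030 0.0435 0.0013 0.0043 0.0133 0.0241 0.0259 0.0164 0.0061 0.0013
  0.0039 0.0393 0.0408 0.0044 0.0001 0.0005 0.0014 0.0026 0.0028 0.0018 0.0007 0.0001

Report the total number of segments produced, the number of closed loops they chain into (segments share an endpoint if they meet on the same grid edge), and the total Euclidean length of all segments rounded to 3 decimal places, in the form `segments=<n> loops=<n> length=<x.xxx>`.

cell (0,7): code 0100 → (0.974,8.000)–(1.000,7.768)
cell (0,8): code 1000 → (1.000,8.043)–(0.974,8.000)
cell (1,6): code 0100 → (1.112,7.000)–(2.000,6.343)
cell (1,7): code 1110 → (1.000,7.768)–(1.112,7.000)
cell (1,8): code 1001 → (2.000,8.935)–(1.000,8.043)
cell (2,6): code 0110 → (2.000,6.343)–(3.000,6.548)
cell (2,8): code 1001 → (3.000,8.701)–(2.000,8.935)
cell (3,6): code 0010 → (3.000,6.548)–(3.425,7.000)
cell (3,7): code 0011 → (3.425,7.000)–(3.538,8.000)
cell (3,8): code 0001 → (3.538,8.000)–(3.000,8.701)
total: 10 segments, chained into 1 closed loop(s), length Σ = 8.062024

segments=10 loops=1 length=8.062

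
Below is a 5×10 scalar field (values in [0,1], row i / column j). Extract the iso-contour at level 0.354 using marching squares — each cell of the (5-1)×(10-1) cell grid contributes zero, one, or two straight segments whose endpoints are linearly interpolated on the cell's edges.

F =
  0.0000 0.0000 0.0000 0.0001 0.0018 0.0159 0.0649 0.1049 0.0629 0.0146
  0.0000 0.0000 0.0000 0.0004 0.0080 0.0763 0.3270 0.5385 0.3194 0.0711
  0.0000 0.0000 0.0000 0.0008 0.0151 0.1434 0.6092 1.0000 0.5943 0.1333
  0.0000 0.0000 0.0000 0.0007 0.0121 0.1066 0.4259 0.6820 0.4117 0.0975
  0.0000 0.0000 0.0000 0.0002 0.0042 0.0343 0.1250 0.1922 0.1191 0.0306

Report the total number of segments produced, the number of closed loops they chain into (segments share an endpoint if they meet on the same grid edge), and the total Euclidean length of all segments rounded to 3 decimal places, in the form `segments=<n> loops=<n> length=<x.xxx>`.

cell (0,6): code 0100 → (0.574,7.000)–(1.000,6.128)
cell (0,7): code 1000 → (1.000,7.842)–(0.574,7.000)
cell (1,5): code 0100 → (1.096,6.000)–(2.000,5.452)
cell (1,6): code 1110 → (1.000,6.128)–(1.096,6.000)
cell (1,7): code 1101 → (1.126,8.000)–(1.000,7.842)
cell (1,8): code 1000 → (2.000,8.521)–(1.126,8.000)
cell (2,5): code 0110 → (2.000,5.452)–(3.000,5.775)
cell (2,8): code 1001 → (3.000,8.184)–(2.000,8.521)
cell (3,5): code 0010 → (3.000,5.775)–(3.239,6.000)
cell (3,6): code 0011 → (3.239,6.000)–(3.670,7.000)
cell (3,7): code 0011 → (3.670,7.000)–(3.197,8.000)
cell (3,8): code 0001 → (3.197,8.000)–(3.000,8.184)
total: 12 segments, chained into 1 closed loop(s), length Σ = 9.249470

segments=12 loops=1 length=9.249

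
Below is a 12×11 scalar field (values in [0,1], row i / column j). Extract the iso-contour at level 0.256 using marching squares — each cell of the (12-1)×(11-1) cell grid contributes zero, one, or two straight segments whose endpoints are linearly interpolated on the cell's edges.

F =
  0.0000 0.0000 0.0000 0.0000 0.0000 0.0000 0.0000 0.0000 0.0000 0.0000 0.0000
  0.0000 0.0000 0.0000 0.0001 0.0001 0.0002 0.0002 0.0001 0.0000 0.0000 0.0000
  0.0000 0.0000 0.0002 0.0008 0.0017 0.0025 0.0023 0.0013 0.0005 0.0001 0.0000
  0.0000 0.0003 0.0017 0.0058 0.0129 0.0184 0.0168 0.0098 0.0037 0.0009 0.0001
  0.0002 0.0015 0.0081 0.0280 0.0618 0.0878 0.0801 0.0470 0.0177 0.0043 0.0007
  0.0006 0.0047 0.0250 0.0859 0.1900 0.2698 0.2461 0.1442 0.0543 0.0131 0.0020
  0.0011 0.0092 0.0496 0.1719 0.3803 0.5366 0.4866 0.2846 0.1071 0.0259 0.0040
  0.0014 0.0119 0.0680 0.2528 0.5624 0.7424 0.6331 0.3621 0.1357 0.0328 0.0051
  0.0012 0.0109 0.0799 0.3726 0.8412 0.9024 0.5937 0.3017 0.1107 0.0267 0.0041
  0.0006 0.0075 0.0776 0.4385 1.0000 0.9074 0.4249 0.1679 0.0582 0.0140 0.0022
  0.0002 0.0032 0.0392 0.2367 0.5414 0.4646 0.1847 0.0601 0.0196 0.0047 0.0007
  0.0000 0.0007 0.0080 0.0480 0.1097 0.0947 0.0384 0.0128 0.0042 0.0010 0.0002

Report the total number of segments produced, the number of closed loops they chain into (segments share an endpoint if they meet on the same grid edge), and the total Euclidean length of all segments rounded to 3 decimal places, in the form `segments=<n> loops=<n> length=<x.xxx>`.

segments=22 loops=1 length=16.472

cell (4,4): code 0100 → (4.924,5.000)–(5.000,4.827)
cell (4,5): code 1000 → (5.000,5.582)–(4.924,5.000)
cell (5,3): code 0100 → (5.347,4.000)–(6.000,3.404)
cell (5,4): code 1110 → (5.000,4.827)–(5.347,4.000)
cell (5,5): code 1101 → (5.041,6.000)–(5.000,5.582)
cell (5,6): code 1100 → (5.796,7.000)–(5.041,6.000)
cell (5,7): code 1000 → (6.000,7.161)–(5.796,7.000)
cell (6,3): code 0110 → (6.000,3.404)–(7.000,3.010)
cell (6,7): code 1001 → (7.000,7.469)–(6.000,7.161)
cell (7,2): code 0100 → (7.027,3.000)–(8.000,2.602)
cell (7,3): code 1110 → (7.000,3.010)–(7.027,3.000)
cell (7,7): code 1001 → (8.000,7.239)–(7.000,7.469)
cell (8,2): code 0110 → (8.000,2.602)–(9.000,2.494)
cell (8,6): code 1011 → (9.000,6.657)–(8.342,7.000)
cell (8,7): code 0001 → (8.342,7.000)–(8.000,7.239)
cell (9,2): code 0010 → (9.000,2.494)–(9.904,3.000)
cell (9,3): code 0111 → (9.904,3.000)–(10.000,3.063)
cell (9,5): code 1011 → (10.000,5.745)–(9.703,6.000)
cell (9,6): code 0001 → (9.703,6.000)–(9.000,6.657)
cell (10,3): code 0010 → (10.000,3.063)–(10.661,4.000)
cell (10,4): code 0011 → (10.661,4.000)–(10.564,5.000)
cell (10,5): code 0001 → (10.564,5.000)–(10.000,5.745)
total: 22 segments, chained into 1 closed loop(s), length Σ = 16.472299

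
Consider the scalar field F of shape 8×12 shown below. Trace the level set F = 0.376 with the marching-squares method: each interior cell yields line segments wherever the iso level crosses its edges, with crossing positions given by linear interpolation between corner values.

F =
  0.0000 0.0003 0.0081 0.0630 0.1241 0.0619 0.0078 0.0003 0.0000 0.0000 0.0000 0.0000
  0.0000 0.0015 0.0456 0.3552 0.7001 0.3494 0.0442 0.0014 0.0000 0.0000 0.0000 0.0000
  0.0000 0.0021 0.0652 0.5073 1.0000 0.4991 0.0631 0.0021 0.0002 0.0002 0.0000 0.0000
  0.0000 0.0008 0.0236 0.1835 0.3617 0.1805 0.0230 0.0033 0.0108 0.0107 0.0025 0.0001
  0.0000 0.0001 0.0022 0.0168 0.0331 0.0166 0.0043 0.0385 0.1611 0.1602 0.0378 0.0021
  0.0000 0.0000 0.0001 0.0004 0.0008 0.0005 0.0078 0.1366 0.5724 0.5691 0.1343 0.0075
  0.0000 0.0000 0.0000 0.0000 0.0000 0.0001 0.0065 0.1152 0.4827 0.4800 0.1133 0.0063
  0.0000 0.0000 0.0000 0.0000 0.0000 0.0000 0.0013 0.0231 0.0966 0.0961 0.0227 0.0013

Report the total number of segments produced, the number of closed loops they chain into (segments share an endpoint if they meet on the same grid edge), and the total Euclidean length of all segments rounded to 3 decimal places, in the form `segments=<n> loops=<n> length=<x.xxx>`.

cell (0,3): code 0100 → (0.437,4.000)–(1.000,3.060)
cell (0,4): code 1000 → (1.000,4.924)–(0.437,4.000)
cell (1,2): code 0100 → (1.137,3.000)–(2.000,2.703)
cell (1,3): code 1110 → (1.000,3.060)–(1.137,3.000)
cell (1,4): code 1101 → (1.178,5.000)–(1.000,4.924)
cell (1,5): code 1000 → (2.000,5.282)–(1.178,5.000)
cell (2,2): code 0010 → (2.000,2.703)–(2.405,3.000)
cell (2,3): code 0011 → (2.405,3.000)–(2.978,4.000)
cell (2,4): code 0011 → (2.978,4.000)–(2.386,5.000)
cell (2,5): code 0001 → (2.386,5.000)–(2.000,5.282)
cell (4,7): code 0100 → (4.522,8.000)–(5.000,7.549)
cell (4,8): code 1100 → (4.528,9.000)–(4.522,8.000)
cell (4,9): code 1000 → (5.000,9.444)–(4.528,9.000)
cell (5,7): code 0110 → (5.000,7.549)–(6.000,7.710)
cell (5,9): code 1001 → (6.000,9.284)–(5.000,9.444)
cell (6,7): code 0010 → (6.000,7.710)–(6.276,8.000)
cell (6,8): code 0011 → (6.276,8.000)–(6.271,9.000)
cell (6,9): code 0001 → (6.271,9.000)–(6.000,9.284)
total: 18 segments, chained into 2 closed loop(s), length Σ = 13.720687

segments=18 loops=2 length=13.721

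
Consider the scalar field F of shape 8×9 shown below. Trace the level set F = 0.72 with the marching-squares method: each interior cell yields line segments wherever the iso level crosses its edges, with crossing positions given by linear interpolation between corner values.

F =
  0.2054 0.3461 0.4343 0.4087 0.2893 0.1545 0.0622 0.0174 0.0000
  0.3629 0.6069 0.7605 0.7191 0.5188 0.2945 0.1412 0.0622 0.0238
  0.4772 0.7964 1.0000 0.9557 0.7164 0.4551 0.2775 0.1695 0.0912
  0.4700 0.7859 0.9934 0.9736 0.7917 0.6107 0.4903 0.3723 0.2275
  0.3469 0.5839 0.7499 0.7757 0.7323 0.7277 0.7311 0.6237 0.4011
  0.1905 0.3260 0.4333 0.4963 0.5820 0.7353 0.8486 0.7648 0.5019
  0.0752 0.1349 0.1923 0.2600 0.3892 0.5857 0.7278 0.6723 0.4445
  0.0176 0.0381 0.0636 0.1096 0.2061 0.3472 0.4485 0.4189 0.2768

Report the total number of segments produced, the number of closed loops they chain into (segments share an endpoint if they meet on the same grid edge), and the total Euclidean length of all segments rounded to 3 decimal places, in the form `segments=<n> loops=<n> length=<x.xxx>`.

cell (0,1): code 0100 → (0.876,2.000)–(1.000,1.736)
cell (0,2): code 1000 → (1.000,2.978)–(0.876,2.000)
cell (1,0): code 0100 → (1.597,1.000)–(2.000,0.761)
cell (1,1): code 1110 → (1.000,1.736)–(1.597,1.000)
cell (1,2): code 1101 → (1.004,3.000)–(1.000,2.978)
cell (1,3): code 1000 → (2.000,3.985)–(1.004,3.000)
cell (2,0): code 0110 → (2.000,0.761)–(3.000,0.791)
cell (2,3): code 1101 → (2.048,4.000)–(2.000,3.985)
cell (2,4): code 1000 → (3.000,4.396)–(2.048,4.000)
cell (3,0): code 0010 → (3.000,0.791)–(3.326,1.000)
cell (3,1): code 0111 → (3.326,1.000)–(4.000,1.820)
cell (3,4): code 1101 → (3.934,5.000)–(3.000,4.396)
cell (3,5): code 1100 → (3.954,6.000)–(3.934,5.000)
cell (3,6): code 1000 → (4.000,6.103)–(3.954,6.000)
cell (4,1): code 0010 → (4.000,1.820)–(4.094,2.000)
cell (4,2): code 0011 → (4.094,2.000)–(4.199,3.000)
cell (4,3): code 0011 → (4.199,3.000)–(4.082,4.000)
cell (4,4): code 0111 → (4.082,4.000)–(5.000,4.900)
cell (4,6): code 1101 → (4.682,7.000)–(4.000,6.103)
cell (4,7): code 1000 → (5.000,7.170)–(4.682,7.000)
cell (5,4): code 0010 → (5.000,4.900)–(5.102,5.000)
cell (5,5): code 0111 → (5.102,5.000)–(6.000,5.945)
cell (5,6): code 1011 → (6.000,6.141)–(5.484,7.000)
cell (5,7): code 0001 → (5.484,7.000)–(5.000,7.170)
cell (6,5): code 0010 → (6.000,5.945)–(6.028,6.000)
cell (6,6): code 0001 → (6.028,6.000)–(6.000,6.141)
total: 26 segments, chained into 1 closed loop(s), length Σ = 18.029070

segments=26 loops=1 length=18.029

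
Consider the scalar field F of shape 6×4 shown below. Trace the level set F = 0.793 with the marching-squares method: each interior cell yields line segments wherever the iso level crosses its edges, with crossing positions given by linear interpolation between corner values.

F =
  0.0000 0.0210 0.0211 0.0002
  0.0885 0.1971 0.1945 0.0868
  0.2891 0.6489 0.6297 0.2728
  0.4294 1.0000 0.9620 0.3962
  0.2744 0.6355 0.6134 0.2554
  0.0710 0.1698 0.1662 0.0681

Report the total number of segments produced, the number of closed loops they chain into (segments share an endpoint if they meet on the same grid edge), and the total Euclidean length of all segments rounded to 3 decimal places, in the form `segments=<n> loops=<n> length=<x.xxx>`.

cell (2,0): code 0100 → (2.410,1.000)–(3.000,0.637)
cell (2,1): code 1100 → (2.491,2.000)–(2.410,1.000)
cell (2,2): code 1000 → (3.000,2.299)–(2.491,2.000)
cell (3,0): code 0010 → (3.000,0.637)–(3.568,1.000)
cell (3,1): code 0011 → (3.568,1.000)–(3.485,2.000)
cell (3,2): code 0001 → (3.485,2.000)–(3.000,2.299)
total: 6 segments, chained into 1 closed loop(s), length Σ = 4.532080

segments=6 loops=1 length=4.532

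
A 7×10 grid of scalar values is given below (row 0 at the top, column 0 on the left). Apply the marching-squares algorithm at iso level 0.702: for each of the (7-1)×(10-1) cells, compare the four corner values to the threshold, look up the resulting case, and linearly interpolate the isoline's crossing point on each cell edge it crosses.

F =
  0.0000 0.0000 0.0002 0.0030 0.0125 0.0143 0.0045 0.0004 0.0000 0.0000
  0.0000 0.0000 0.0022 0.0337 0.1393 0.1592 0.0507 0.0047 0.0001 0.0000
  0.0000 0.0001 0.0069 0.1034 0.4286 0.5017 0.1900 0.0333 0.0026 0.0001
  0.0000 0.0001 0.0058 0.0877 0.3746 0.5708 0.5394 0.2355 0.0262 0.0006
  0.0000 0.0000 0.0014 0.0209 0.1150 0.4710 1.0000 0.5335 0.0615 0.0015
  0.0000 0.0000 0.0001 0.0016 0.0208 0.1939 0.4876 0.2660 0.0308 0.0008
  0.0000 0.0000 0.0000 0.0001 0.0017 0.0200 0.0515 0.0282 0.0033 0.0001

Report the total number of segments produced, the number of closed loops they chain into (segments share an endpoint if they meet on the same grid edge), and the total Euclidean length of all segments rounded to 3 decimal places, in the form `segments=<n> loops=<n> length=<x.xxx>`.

segments=4 loops=1 length=3.441

cell (3,5): code 0100 → (3.353,6.000)–(4.000,5.437)
cell (3,6): code 1000 → (4.000,6.639)–(3.353,6.000)
cell (4,5): code 0010 → (4.000,5.437)–(4.582,6.000)
cell (4,6): code 0001 → (4.582,6.000)–(4.000,6.639)
total: 4 segments, chained into 1 closed loop(s), length Σ = 3.440620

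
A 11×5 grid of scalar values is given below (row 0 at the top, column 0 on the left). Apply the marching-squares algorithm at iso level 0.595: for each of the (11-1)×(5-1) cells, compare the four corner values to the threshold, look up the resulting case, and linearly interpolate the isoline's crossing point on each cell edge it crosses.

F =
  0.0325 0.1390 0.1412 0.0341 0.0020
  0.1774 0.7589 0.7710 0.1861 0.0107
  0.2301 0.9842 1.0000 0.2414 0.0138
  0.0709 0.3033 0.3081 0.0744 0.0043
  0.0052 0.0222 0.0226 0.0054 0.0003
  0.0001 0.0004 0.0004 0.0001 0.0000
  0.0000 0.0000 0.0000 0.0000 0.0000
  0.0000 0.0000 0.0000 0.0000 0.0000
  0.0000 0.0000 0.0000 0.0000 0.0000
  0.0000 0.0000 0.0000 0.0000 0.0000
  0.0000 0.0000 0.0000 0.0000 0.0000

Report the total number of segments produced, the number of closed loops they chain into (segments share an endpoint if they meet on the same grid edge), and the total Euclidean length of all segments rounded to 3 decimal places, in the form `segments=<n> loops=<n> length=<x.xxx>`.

segments=8 loops=1 length=6.414

cell (0,0): code 0100 → (0.736,1.000)–(1.000,0.718)
cell (0,1): code 1100 → (0.721,2.000)–(0.736,1.000)
cell (0,2): code 1000 → (1.000,2.301)–(0.721,2.000)
cell (1,0): code 0110 → (1.000,0.718)–(2.000,0.484)
cell (1,2): code 1001 → (2.000,2.534)–(1.000,2.301)
cell (2,0): code 0010 → (2.000,0.484)–(2.572,1.000)
cell (2,1): code 0011 → (2.572,1.000)–(2.585,2.000)
cell (2,2): code 0001 → (2.585,2.000)–(2.000,2.534)
total: 8 segments, chained into 1 closed loop(s), length Σ = 6.413545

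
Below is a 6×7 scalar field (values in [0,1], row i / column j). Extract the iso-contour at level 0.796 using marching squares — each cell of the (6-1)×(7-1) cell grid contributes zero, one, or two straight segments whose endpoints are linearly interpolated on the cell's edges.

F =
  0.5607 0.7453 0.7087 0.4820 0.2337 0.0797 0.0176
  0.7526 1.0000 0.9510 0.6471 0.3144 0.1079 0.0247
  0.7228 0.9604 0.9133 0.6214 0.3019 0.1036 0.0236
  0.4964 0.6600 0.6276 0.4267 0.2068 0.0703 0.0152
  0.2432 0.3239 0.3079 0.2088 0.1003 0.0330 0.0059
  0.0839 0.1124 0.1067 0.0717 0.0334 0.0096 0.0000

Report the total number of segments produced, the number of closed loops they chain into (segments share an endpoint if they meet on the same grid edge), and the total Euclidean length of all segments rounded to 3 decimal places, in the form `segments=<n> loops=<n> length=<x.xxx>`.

cell (0,0): code 0100 → (0.199,1.000)–(1.000,0.175)
cell (0,1): code 1100 → (0.360,2.000)–(0.199,1.000)
cell (0,2): code 1000 → (1.000,2.510)–(0.360,2.000)
cell (1,0): code 0110 → (1.000,0.175)–(2.000,0.308)
cell (1,2): code 1001 → (2.000,2.402)–(1.000,2.510)
cell (2,0): code 0010 → (2.000,0.308)–(2.547,1.000)
cell (2,1): code 0011 → (2.547,1.000)–(2.411,2.000)
cell (2,2): code 0001 → (2.411,2.000)–(2.000,2.402)
total: 8 segments, chained into 1 closed loop(s), length Σ = 7.461180

segments=8 loops=1 length=7.461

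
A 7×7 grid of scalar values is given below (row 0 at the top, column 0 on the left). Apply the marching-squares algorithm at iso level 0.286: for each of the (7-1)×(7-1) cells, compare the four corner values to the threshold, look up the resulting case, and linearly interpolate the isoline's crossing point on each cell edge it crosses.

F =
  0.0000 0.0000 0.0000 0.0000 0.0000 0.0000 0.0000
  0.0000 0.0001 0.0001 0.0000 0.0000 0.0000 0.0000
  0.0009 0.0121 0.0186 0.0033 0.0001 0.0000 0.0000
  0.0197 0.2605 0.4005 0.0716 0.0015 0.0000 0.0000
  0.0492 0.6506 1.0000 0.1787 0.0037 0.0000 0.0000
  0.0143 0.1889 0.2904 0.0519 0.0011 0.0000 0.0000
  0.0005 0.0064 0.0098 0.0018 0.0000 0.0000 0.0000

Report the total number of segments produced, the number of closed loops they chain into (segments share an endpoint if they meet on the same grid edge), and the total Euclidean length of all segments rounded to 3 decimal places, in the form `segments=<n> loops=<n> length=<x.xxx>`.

segments=10 loops=1 length=7.124

cell (2,1): code 0100 → (2.700,2.000)–(3.000,1.182)
cell (2,2): code 1000 → (3.000,2.348)–(2.700,2.000)
cell (3,0): code 0100 → (3.065,1.000)–(4.000,0.394)
cell (3,1): code 1110 → (3.000,1.182)–(3.065,1.000)
cell (3,2): code 1001 → (4.000,2.869)–(3.000,2.348)
cell (4,0): code 0010 → (4.000,0.394)–(4.790,1.000)
cell (4,1): code 0111 → (4.790,1.000)–(5.000,1.957)
cell (4,2): code 1001 → (5.000,2.018)–(4.000,2.869)
cell (5,1): code 0010 → (5.000,1.957)–(5.016,2.000)
cell (5,2): code 0001 → (5.016,2.000)–(5.000,2.018)
total: 10 segments, chained into 1 closed loop(s), length Σ = 7.124158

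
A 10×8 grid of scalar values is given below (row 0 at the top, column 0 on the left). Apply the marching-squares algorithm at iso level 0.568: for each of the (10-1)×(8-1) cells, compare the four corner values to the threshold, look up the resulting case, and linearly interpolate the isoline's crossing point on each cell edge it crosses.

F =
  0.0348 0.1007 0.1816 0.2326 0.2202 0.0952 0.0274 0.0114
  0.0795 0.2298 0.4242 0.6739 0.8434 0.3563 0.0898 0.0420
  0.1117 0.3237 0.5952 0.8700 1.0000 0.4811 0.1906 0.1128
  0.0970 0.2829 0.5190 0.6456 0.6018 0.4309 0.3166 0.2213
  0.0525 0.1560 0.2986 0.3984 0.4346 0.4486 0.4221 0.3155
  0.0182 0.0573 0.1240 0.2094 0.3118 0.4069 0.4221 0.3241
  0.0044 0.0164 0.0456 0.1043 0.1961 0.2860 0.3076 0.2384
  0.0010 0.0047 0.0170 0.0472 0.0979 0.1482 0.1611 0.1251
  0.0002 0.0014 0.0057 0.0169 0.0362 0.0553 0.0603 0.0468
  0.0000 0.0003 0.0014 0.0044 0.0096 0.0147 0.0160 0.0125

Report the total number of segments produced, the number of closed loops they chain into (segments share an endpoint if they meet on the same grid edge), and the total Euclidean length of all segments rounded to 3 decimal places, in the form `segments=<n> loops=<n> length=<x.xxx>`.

segments=12 loops=1 length=8.751

cell (0,2): code 0100 → (0.760,3.000)–(1.000,2.576)
cell (0,3): code 1100 → (0.558,4.000)–(0.760,3.000)
cell (0,4): code 1000 → (1.000,4.565)–(0.558,4.000)
cell (1,1): code 0100 → (1.841,2.000)–(2.000,1.900)
cell (1,2): code 1110 → (1.000,2.576)–(1.841,2.000)
cell (1,4): code 1001 → (2.000,4.833)–(1.000,4.565)
cell (2,1): code 0010 → (2.000,1.900)–(2.357,2.000)
cell (2,2): code 0111 → (2.357,2.000)–(3.000,2.387)
cell (2,4): code 1001 → (3.000,4.198)–(2.000,4.833)
cell (3,2): code 0010 → (3.000,2.387)–(3.314,3.000)
cell (3,3): code 0011 → (3.314,3.000)–(3.202,4.000)
cell (3,4): code 0001 → (3.202,4.000)–(3.000,4.198)
total: 12 segments, chained into 1 closed loop(s), length Σ = 8.750792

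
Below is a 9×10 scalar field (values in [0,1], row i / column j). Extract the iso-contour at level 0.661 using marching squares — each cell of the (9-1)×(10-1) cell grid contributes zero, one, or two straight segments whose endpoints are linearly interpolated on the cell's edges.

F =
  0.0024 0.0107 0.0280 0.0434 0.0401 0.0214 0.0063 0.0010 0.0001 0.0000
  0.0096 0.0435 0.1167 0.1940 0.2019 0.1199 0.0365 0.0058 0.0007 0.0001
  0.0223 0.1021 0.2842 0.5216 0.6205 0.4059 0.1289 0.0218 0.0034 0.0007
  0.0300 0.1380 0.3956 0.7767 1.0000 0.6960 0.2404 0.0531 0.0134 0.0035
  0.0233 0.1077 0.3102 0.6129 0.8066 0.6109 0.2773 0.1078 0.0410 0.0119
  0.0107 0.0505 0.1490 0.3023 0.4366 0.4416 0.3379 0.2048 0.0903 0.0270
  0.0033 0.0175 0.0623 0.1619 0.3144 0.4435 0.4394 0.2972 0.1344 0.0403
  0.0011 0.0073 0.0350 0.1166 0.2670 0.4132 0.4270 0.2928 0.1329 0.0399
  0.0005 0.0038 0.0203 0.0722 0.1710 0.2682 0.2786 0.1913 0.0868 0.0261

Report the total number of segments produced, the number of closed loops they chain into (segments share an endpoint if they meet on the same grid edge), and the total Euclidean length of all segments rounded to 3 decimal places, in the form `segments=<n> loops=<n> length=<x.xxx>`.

segments=10 loops=1 length=6.949

cell (2,2): code 0100 → (2.546,3.000)–(3.000,2.696)
cell (2,3): code 1100 → (2.107,4.000)–(2.546,3.000)
cell (2,4): code 1100 → (2.879,5.000)–(2.107,4.000)
cell (2,5): code 1000 → (3.000,5.077)–(2.879,5.000)
cell (3,2): code 0010 → (3.000,2.696)–(3.706,3.000)
cell (3,3): code 0111 → (3.706,3.000)–(4.000,3.248)
cell (3,4): code 1011 → (4.000,4.744)–(3.411,5.000)
cell (3,5): code 0001 → (3.411,5.000)–(3.000,5.077)
cell (4,3): code 0010 → (4.000,3.248)–(4.394,4.000)
cell (4,4): code 0001 → (4.394,4.000)–(4.000,4.744)
total: 10 segments, chained into 1 closed loop(s), length Σ = 6.948806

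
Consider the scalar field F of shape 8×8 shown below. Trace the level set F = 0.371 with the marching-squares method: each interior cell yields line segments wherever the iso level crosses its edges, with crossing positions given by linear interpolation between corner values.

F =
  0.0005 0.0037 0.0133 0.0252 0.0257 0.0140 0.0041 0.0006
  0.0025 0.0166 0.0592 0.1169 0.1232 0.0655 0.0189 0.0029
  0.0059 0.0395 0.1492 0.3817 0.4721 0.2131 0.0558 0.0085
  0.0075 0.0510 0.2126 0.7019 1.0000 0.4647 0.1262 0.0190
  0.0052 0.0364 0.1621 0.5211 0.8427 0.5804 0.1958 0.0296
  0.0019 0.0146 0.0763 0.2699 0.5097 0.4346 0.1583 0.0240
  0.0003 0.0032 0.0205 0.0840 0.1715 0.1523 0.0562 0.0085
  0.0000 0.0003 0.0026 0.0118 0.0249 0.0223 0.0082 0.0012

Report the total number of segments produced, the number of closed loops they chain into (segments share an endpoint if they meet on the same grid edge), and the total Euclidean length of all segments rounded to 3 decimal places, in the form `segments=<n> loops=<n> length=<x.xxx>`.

cell (1,2): code 0100 → (1.960,3.000)–(2.000,2.954)
cell (1,3): code 1100 → (1.710,4.000)–(1.960,3.000)
cell (1,4): code 1000 → (2.000,4.390)–(1.710,4.000)
cell (2,2): code 0110 → (2.000,2.954)–(3.000,2.324)
cell (2,4): code 1101 → (2.628,5.000)–(2.000,4.390)
cell (2,5): code 1000 → (3.000,5.277)–(2.628,5.000)
cell (3,2): code 0110 → (3.000,2.324)–(4.000,2.582)
cell (3,5): code 1001 → (4.000,5.544)–(3.000,5.277)
cell (4,2): code 0010 → (4.000,2.582)–(4.598,3.000)
cell (4,3): code 0111 → (4.598,3.000)–(5.000,3.422)
cell (4,5): code 1001 → (5.000,5.230)–(4.000,5.544)
cell (5,3): code 0010 → (5.000,3.422)–(5.410,4.000)
cell (5,4): code 0011 → (5.410,4.000)–(5.225,5.000)
cell (5,5): code 0001 → (5.225,5.000)–(5.000,5.230)
total: 14 segments, chained into 1 closed loop(s), length Σ = 10.575443

segments=14 loops=1 length=10.575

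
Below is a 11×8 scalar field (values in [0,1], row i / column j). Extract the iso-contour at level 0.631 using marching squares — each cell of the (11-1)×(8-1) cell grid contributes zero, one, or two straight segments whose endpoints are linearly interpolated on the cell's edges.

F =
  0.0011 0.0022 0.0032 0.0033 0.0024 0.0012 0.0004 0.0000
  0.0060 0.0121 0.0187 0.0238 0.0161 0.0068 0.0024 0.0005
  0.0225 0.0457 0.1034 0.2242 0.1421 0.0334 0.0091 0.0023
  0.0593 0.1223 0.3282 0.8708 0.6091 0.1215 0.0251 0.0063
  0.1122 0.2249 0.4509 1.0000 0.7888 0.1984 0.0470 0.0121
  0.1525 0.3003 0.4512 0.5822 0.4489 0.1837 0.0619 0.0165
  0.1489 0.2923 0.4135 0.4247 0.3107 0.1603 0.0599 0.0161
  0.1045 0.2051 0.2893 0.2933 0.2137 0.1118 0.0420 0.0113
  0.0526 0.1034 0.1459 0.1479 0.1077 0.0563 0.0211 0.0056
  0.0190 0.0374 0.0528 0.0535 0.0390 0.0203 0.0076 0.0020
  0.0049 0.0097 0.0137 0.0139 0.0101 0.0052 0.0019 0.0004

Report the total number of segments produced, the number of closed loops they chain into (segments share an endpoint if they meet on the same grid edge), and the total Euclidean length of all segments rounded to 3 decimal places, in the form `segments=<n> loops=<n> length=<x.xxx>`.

segments=8 loops=1 length=6.387

cell (2,2): code 0100 → (2.629,3.000)–(3.000,2.558)
cell (2,3): code 1000 → (3.000,3.916)–(2.629,3.000)
cell (3,2): code 0110 → (3.000,2.558)–(4.000,2.328)
cell (3,3): code 1101 → (3.122,4.000)–(3.000,3.916)
cell (3,4): code 1000 → (4.000,4.267)–(3.122,4.000)
cell (4,2): code 0010 → (4.000,2.328)–(4.883,3.000)
cell (4,3): code 0011 → (4.883,3.000)–(4.464,4.000)
cell (4,4): code 0001 → (4.464,4.000)–(4.000,4.267)
total: 8 segments, chained into 1 closed loop(s), length Σ = 6.387017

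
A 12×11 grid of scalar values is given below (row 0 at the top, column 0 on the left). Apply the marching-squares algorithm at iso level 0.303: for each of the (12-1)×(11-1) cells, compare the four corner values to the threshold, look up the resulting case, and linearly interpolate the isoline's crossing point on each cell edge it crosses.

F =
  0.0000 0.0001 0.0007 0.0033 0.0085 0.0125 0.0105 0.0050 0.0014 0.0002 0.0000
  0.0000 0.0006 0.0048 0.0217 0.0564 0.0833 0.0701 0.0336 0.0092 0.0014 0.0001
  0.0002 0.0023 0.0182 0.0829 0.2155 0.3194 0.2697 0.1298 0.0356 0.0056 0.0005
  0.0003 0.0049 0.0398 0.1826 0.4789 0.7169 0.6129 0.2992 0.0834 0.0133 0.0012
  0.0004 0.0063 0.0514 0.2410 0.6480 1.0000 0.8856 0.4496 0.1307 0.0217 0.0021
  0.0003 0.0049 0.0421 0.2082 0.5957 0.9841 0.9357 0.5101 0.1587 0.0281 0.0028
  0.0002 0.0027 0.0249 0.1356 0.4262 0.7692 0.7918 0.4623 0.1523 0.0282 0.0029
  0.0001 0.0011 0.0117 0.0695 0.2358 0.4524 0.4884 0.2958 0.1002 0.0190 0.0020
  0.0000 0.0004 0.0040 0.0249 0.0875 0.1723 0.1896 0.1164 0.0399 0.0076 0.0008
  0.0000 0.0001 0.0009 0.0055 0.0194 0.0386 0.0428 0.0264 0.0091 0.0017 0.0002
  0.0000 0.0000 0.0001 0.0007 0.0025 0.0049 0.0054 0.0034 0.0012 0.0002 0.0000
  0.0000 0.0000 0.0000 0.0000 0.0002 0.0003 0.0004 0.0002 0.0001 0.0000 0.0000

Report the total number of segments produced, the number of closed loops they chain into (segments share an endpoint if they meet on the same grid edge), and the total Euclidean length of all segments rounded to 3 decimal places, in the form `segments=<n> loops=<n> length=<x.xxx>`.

segments=20 loops=1 length=15.938

cell (1,4): code 0100 → (1.931,5.000)–(2.000,4.842)
cell (1,5): code 1000 → (2.000,5.330)–(1.931,5.000)
cell (2,3): code 0100 → (2.332,4.000)–(3.000,3.406)
cell (2,4): code 1110 → (2.000,4.842)–(2.332,4.000)
cell (2,5): code 1101 → (2.097,6.000)–(2.000,5.330)
cell (2,6): code 1000 → (3.000,6.988)–(2.097,6.000)
cell (3,3): code 0110 → (3.000,3.406)–(4.000,3.152)
cell (3,6): code 1101 → (3.025,7.000)–(3.000,6.988)
cell (3,7): code 1000 → (4.000,7.460)–(3.025,7.000)
cell (4,3): code 0110 → (4.000,3.152)–(5.000,3.245)
cell (4,7): code 1001 → (5.000,7.589)–(4.000,7.460)
cell (5,3): code 0110 → (5.000,3.245)–(6.000,3.576)
cell (5,7): code 1001 → (6.000,7.514)–(5.000,7.589)
cell (6,3): code 0010 → (6.000,3.576)–(6.647,4.000)
cell (6,4): code 0111 → (6.647,4.000)–(7.000,4.310)
cell (6,6): code 1011 → (7.000,6.963)–(6.957,7.000)
cell (6,7): code 0001 → (6.957,7.000)–(6.000,7.514)
cell (7,4): code 0010 → (7.000,4.310)–(7.533,5.000)
cell (7,5): code 0011 → (7.533,5.000)–(7.620,6.000)
cell (7,6): code 0001 → (7.620,6.000)–(7.000,6.963)
total: 20 segments, chained into 1 closed loop(s), length Σ = 15.937970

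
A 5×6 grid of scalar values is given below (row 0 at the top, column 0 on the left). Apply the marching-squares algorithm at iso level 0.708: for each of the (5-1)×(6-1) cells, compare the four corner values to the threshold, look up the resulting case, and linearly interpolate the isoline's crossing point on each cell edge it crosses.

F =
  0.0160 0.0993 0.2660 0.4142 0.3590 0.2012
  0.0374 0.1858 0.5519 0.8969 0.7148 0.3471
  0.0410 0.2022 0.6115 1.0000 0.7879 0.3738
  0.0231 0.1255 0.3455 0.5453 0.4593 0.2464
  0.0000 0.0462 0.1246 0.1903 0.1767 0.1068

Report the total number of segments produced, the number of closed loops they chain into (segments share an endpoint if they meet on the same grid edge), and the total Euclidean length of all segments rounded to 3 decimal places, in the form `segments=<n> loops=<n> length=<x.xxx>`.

cell (0,2): code 0100 → (0.609,3.000)–(1.000,2.452)
cell (0,3): code 1100 → (0.981,4.000)–(0.609,3.000)
cell (0,4): code 1000 → (1.000,4.018)–(0.981,4.000)
cell (1,2): code 0110 → (1.000,2.452)–(2.000,2.248)
cell (1,4): code 1001 → (2.000,4.193)–(1.000,4.018)
cell (2,2): code 0010 → (2.000,2.248)–(2.642,3.000)
cell (2,3): code 0011 → (2.642,3.000)–(2.243,4.000)
cell (2,4): code 0001 → (2.243,4.000)–(2.000,4.193)
total: 8 segments, chained into 1 closed loop(s), length Σ = 6.178020

segments=8 loops=1 length=6.178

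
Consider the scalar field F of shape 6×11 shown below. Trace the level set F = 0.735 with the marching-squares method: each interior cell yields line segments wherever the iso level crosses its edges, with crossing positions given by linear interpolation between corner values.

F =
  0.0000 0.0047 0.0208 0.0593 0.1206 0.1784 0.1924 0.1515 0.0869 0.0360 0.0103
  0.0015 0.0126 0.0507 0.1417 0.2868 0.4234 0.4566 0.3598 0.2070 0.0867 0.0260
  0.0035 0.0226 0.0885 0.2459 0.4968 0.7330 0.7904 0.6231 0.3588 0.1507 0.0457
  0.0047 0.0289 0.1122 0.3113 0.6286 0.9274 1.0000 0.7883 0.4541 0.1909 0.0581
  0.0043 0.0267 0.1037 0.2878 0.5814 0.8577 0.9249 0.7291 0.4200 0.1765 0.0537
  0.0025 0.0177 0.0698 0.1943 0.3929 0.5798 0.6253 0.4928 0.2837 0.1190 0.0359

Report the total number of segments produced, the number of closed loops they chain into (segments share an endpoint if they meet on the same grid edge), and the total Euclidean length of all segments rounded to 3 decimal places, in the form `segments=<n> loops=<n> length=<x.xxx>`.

cell (1,5): code 0100 → (1.834,6.000)–(2.000,5.035)
cell (1,6): code 1000 → (2.000,6.331)–(1.834,6.000)
cell (2,4): code 0100 → (2.010,5.000)–(3.000,4.356)
cell (2,5): code 1110 → (2.000,5.035)–(2.010,5.000)
cell (2,6): code 1101 → (2.677,7.000)–(2.000,6.331)
cell (2,7): code 1000 → (3.000,7.159)–(2.677,7.000)
cell (3,4): code 0110 → (3.000,4.356)–(4.000,4.556)
cell (3,6): code 1011 → (4.000,6.970)–(3.900,7.000)
cell (3,7): code 0001 → (3.900,7.000)–(3.000,7.159)
cell (4,4): code 0010 → (4.000,4.556)–(4.442,5.000)
cell (4,5): code 0011 → (4.442,5.000)–(4.634,6.000)
cell (4,6): code 0001 → (4.634,6.000)–(4.000,6.970)
total: 12 segments, chained into 1 closed loop(s), length Σ = 8.720054

segments=12 loops=1 length=8.720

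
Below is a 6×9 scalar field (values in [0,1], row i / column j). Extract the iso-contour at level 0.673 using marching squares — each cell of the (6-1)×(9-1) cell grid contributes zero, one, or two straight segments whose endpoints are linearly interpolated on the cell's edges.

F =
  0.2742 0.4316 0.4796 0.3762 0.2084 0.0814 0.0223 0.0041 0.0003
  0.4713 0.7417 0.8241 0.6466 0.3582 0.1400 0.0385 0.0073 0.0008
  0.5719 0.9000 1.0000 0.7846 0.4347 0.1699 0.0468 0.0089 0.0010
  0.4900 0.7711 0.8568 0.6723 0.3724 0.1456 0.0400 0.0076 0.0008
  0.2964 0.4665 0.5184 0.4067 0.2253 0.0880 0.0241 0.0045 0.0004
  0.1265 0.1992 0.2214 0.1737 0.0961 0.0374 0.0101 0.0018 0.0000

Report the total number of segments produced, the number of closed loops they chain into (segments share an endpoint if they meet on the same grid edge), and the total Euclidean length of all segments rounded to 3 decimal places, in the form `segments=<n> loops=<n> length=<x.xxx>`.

segments=12 loops=1 length=9.263

cell (0,0): code 0100 → (0.778,1.000)–(1.000,0.746)
cell (0,1): code 1100 → (0.561,2.000)–(0.778,1.000)
cell (0,2): code 1000 → (1.000,2.851)–(0.561,2.000)
cell (1,0): code 0110 → (1.000,0.746)–(2.000,0.308)
cell (1,2): code 1101 → (1.191,3.000)–(1.000,2.851)
cell (1,3): code 1000 → (2.000,3.319)–(1.191,3.000)
cell (2,0): code 0110 → (2.000,0.308)–(3.000,0.651)
cell (2,2): code 1011 → (3.000,2.996)–(2.994,3.000)
cell (2,3): code 0001 → (2.994,3.000)–(2.000,3.319)
cell (3,0): code 0010 → (3.000,0.651)–(3.322,1.000)
cell (3,1): code 0011 → (3.322,1.000)–(3.543,2.000)
cell (3,2): code 0001 → (3.543,2.000)–(3.000,2.996)
total: 12 segments, chained into 1 closed loop(s), length Σ = 9.263094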